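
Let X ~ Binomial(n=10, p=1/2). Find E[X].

For X ~ Binomial(n=10, p=1/2), the expected value is:
E[X] = 5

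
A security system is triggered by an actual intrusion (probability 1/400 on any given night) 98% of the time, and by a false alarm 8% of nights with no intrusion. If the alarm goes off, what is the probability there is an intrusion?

Let D = the rare event, + = positive/flagged.
P(D) = 1/400
P(+|D) = 98/100 = 49/50
P(+|D') = 8/100 = 2/25
P(+) = P(+|D)P(D) + P(+|D')P(D')
     = \frac{49}{50} × \frac{1}{400} + \frac{2}{25} × \frac{399}{400}
     = \frac{329}{4000}
P(D|+) = P(+|D)P(D)/P(+) = \frac{7}{235}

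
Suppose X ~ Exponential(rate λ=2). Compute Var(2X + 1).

For X ~ Exponential(rate λ=2):
Var(X) = \frac{1}{4}
Var(2X + 1) = (2)² × Var(X) = 4 × \frac{1}{4} = 1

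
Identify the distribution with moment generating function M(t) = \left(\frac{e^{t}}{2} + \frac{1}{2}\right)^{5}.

The MGF M(t) = \left(\frac{e^{t}}{2} + \frac{1}{2}\right)^{5} is the standard form for the Binomial distribution.
Comparing with the known MGF formula identifies: Binomial(n=5, p=1/2)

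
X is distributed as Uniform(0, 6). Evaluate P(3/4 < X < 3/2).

P(3/4 < X < 3/2) = ∫_{3/4}^{3/2} f(x) dx
where f(x) = \frac{1}{6}
= \frac{1}{8}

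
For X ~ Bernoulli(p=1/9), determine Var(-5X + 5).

For X ~ Bernoulli(p=1/9):
Var(X) = \frac{8}{81}
Var(-5X + 5) = (-5)² × Var(X) = 25 × \frac{8}{81} = \frac{200}{81}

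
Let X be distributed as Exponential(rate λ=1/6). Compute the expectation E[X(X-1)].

E[X(X-1)] = E[X² - X] = E[X²] - E[X]
E[X] = 6
E[X²] = Var(X) + (E[X])² = 36 + (6)² = 72
E[X(X-1)] = 72 - 6 = 66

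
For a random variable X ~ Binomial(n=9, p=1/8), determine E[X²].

Using the identity E[X²] = Var(X) + (E[X])²:
E[X] = \frac{9}{8}
Var(X) = \frac{63}{64}
E[X²] = \frac{63}{64} + (\frac{9}{8})²
= \frac{9}{4}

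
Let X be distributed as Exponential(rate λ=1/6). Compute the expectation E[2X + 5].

For X ~ Exponential(rate λ=1/6):
E[X] = 6
E[2X + 5] = 2 × E[X] + 5 = 17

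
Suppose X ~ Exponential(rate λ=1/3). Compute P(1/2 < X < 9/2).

P(1/2 < X < 9/2) = ∫_{1/2}^{9/2} f(x) dx
where f(x) = \frac{e^{- \frac{x}{3}}}{3}
= - \frac{1}{e^{\frac{3}{2}}} + e^{- \frac{1}{6}}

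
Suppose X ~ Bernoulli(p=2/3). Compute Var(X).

For X ~ Bernoulli(p=2/3):
Var(X) = \frac{2}{9}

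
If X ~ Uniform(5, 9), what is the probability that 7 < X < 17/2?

P(7 < X < 17/2) = ∫_{7}^{17/2} f(x) dx
where f(x) = \frac{1}{4}
= \frac{3}{8}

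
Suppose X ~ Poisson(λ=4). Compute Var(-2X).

For X ~ Poisson(λ=4):
Var(X) = 4
Var(-2X) = (-2)² × Var(X) = 4 × 4 = 16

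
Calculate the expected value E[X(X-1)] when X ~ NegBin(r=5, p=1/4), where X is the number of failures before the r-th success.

E[X(X-1)] = E[X² - X] = E[X²] - E[X]
E[X] = 15
E[X²] = Var(X) + (E[X])² = 60 + (15)² = 285
E[X(X-1)] = 285 - 15 = 270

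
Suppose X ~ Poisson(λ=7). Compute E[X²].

Using the identity E[X²] = Var(X) + (E[X])²:
E[X] = 7
Var(X) = 7
E[X²] = 7 + (7)²
= 56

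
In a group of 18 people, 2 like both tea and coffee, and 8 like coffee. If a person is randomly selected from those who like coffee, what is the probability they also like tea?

P(A ∩ B) = 2/18 = 1/9
P(B) = 8/18 = 4/9
P(A|B) = P(A ∩ B) / P(B) = (1/9) / (4/9) = 1/4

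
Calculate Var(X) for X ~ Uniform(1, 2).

For X ~ Uniform(1, 2):
Var(X) = \frac{1}{12}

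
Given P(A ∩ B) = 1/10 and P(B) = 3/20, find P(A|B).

P(A|B) = P(A ∩ B) / P(B)
= (1/10) / (3/20)
= 2/3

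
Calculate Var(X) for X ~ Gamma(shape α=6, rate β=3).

For X ~ Gamma(shape α=6, rate β=3):
Var(X) = \frac{2}{3}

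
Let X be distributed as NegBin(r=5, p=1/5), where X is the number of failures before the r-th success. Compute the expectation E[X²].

Using the identity E[X²] = Var(X) + (E[X])²:
E[X] = 20
Var(X) = 100
E[X²] = 100 + (20)²
= 500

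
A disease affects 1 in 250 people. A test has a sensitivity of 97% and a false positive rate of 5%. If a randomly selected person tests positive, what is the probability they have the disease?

Let D = the rare event, + = positive/flagged.
P(D) = 1/250
P(+|D) = 97/100
P(+|D') = 5/100 = 1/20
P(+) = P(+|D)P(D) + P(+|D')P(D')
     = \frac{97}{100} × \frac{1}{250} + \frac{1}{20} × \frac{249}{250}
     = \frac{671}{12500}
P(D|+) = P(+|D)P(D)/P(+) = \frac{97}{1342}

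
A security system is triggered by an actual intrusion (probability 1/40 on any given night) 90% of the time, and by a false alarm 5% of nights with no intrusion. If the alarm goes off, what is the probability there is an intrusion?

Let D = the rare event, + = positive/flagged.
P(D) = 1/40
P(+|D) = 90/100 = 9/10
P(+|D') = 5/100 = 1/20
P(+) = P(+|D)P(D) + P(+|D')P(D')
     = \frac{9}{10} × \frac{1}{40} + \frac{1}{20} × \frac{39}{40}
     = \frac{57}{800}
P(D|+) = P(+|D)P(D)/P(+) = \frac{6}{19}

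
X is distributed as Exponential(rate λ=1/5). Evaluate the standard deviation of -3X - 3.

For X ~ Exponential(rate λ=1/5):
Var(X) = 25
SD(X) = √(Var(X)) = √(25) = 5
SD(-3X - 3) = |-3| × SD(X) = 3 × 5 = 15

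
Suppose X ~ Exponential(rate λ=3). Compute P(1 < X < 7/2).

P(1 < X < 7/2) = ∫_{1}^{7/2} f(x) dx
where f(x) = 3 e^{- 3 x}
= - \frac{1}{e^{\frac{21}{2}}} + e^{-3}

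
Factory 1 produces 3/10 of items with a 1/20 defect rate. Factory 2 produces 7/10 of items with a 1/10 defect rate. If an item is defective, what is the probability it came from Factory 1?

Using Bayes' theorem:
P(F1) = 3/10, P(D|F1) = 1/20
P(F2) = 7/10, P(D|F2) = 1/10
P(D) = P(D|F1)P(F1) + P(D|F2)P(F2)
     = \frac{17}{200}
P(F1|D) = P(D|F1)P(F1) / P(D)
= \frac{3}{17}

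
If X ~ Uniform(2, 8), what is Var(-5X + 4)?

For X ~ Uniform(2, 8):
Var(X) = 3
Var(-5X + 4) = (-5)² × Var(X) = 25 × 3 = 75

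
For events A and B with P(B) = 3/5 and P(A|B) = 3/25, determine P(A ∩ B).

By definition, P(A|B) = P(A ∩ B) / P(B)
So P(A ∩ B) = P(A|B) × P(B)
= 3/25 × 3/5
= 9/125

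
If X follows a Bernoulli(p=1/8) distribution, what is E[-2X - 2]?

For X ~ Bernoulli(p=1/8):
E[X] = \frac{1}{8}
E[-2X - 2] = -2 × E[X] - 2 = - \frac{9}{4}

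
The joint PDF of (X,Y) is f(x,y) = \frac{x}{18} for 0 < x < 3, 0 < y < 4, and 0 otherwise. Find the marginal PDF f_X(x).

f_X(x) = ∫_0^4 f(x,y) dy
= ∫_0^4 \frac{x}{18} dy
= \frac{2 x}{9} for 0 < x < 3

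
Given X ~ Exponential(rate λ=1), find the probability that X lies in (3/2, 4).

P(3/2 < X < 4) = ∫_{3/2}^{4} f(x) dx
where f(x) = e^{- x}
= - \frac{1}{e^{4}} + e^{- \frac{3}{2}}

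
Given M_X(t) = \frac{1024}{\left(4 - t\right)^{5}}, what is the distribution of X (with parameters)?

The MGF M(t) = \frac{1024}{\left(4 - t\right)^{5}} is the standard form for the Gamma distribution.
Comparing with the known MGF formula identifies: Gamma(shape α=5, rate β=4)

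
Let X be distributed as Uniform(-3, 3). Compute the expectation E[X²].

Using the identity E[X²] = Var(X) + (E[X])²:
E[X] = 0
Var(X) = 3
E[X²] = 3 + (0)²
= 3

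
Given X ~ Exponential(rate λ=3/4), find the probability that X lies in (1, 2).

P(1 < X < 2) = ∫_{1}^{2} f(x) dx
where f(x) = \frac{3 e^{- \frac{3 x}{4}}}{4}
= - \frac{1}{e^{\frac{3}{2}}} + e^{- \frac{3}{4}}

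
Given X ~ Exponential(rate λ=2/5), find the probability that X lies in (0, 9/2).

P(0 < X < 9/2) = ∫_{0}^{9/2} f(x) dx
where f(x) = \frac{2 e^{- \frac{2 x}{5}}}{5}
= 1 - e^{- \frac{9}{5}}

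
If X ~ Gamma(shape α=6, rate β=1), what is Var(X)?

For X ~ Gamma(shape α=6, rate β=1):
Var(X) = 6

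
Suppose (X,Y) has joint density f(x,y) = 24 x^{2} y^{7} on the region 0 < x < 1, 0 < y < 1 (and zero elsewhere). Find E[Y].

E[Y] = ∫_0^1 ∫_0^1 y × f(x,y) dx dy
= \frac{8}{9}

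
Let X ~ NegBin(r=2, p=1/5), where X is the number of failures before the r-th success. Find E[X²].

Using the identity E[X²] = Var(X) + (E[X])²:
E[X] = 8
Var(X) = 40
E[X²] = 40 + (8)²
= 104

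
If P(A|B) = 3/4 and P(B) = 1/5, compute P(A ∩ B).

By definition, P(A|B) = P(A ∩ B) / P(B)
So P(A ∩ B) = P(A|B) × P(B)
= 3/4 × 1/5
= 3/20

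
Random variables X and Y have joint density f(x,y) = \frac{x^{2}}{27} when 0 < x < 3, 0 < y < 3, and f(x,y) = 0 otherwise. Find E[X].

f_X(x) = ∫_0^3 \frac{x^{2}}{27} dy = \frac{x^{2}}{9}
E[X] = ∫_0^3 x × (\frac{x^{2}}{9}) dx = \frac{9}{4}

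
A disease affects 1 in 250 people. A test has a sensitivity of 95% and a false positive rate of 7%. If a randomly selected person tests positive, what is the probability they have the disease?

Let D = the rare event, + = positive/flagged.
P(D) = 1/250
P(+|D) = 95/100 = 19/20
P(+|D') = 7/100
P(+) = P(+|D)P(D) + P(+|D')P(D')
     = \frac{19}{20} × \frac{1}{250} + \frac{7}{100} × \frac{249}{250}
     = \frac{919}{12500}
P(D|+) = P(+|D)P(D)/P(+) = \frac{95}{1838}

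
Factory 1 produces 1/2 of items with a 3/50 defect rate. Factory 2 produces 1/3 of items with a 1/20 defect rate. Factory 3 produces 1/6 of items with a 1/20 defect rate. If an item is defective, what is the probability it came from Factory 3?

Using Bayes' theorem:
P(F1) = 1/2, P(D|F1) = 3/50
P(F2) = 1/3, P(D|F2) = 1/20
P(F3) = 1/6, P(D|F3) = 1/20
P(D) = P(D|F1)P(F1) + P(D|F2)P(F2) + P(D|F3)P(F3)
     = \frac{11}{200}
P(F3|D) = P(D|F3)P(F3) / P(D)
= \frac{5}{33}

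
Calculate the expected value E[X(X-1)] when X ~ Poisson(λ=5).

E[X(X-1)] = E[X² - X] = E[X²] - E[X]
E[X] = 5
E[X²] = Var(X) + (E[X])² = 5 + (5)² = 30
E[X(X-1)] = 30 - 5 = 25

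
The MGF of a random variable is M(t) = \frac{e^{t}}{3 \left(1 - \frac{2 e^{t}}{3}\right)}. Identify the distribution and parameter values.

The MGF M(t) = \frac{e^{t}}{3 \left(1 - \frac{2 e^{t}}{3}\right)} is the standard form for the Geometric distribution.
Comparing with the known MGF formula identifies: Geometric(p=1/3), X = trial number of first success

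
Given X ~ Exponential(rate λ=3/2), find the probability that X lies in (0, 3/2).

P(0 < X < 3/2) = ∫_{0}^{3/2} f(x) dx
where f(x) = \frac{3 e^{- \frac{3 x}{2}}}{2}
= 1 - e^{- \frac{9}{4}}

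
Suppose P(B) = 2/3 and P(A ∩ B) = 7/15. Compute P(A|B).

P(A|B) = P(A ∩ B) / P(B)
= (7/15) / (2/3)
= 7/10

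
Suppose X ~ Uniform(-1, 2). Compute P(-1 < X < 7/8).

P(-1 < X < 7/8) = ∫_{-1}^{7/8} f(x) dx
where f(x) = \frac{1}{3}
= \frac{5}{8}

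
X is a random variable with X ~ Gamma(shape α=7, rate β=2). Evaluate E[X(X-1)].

E[X(X-1)] = E[X² - X] = E[X²] - E[X]
E[X] = \frac{7}{2}
E[X²] = Var(X) + (E[X])² = \frac{7}{4} + (\frac{7}{2})² = 14
E[X(X-1)] = 14 - \frac{7}{2} = \frac{21}{2}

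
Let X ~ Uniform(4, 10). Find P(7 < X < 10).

P(7 < X < 10) = ∫_{7}^{10} f(x) dx
where f(x) = \frac{1}{6}
= \frac{1}{2}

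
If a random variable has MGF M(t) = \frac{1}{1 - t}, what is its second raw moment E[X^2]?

To find E[X^2], compute M^(2)(0):
M^(1)(t) = \frac{1}{\left(1 - t\right)^{2}}
M^(2)(t) = \frac{2}{\left(1 - t\right)^{3}}
M^(2)(0) = 2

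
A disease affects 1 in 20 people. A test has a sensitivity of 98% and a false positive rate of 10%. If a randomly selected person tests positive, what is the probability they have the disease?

Let D = the rare event, + = positive/flagged.
P(D) = 1/20
P(+|D) = 98/100 = 49/50
P(+|D') = 10/100 = 1/10
P(+) = P(+|D)P(D) + P(+|D')P(D')
     = \frac{49}{50} × \frac{1}{20} + \frac{1}{10} × \frac{19}{20}
     = \frac{18}{125}
P(D|+) = P(+|D)P(D)/P(+) = \frac{49}{144}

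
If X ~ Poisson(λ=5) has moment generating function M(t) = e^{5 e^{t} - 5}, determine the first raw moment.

To find E[X], compute M^(1)(0):
M^(1)(t) = 5 e^{t} e^{5 e^{t} - 5}
M^(1)(0) = 5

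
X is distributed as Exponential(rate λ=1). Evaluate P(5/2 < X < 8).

P(5/2 < X < 8) = ∫_{5/2}^{8} f(x) dx
where f(x) = e^{- x}
= - \frac{1}{e^{8}} + e^{- \frac{5}{2}}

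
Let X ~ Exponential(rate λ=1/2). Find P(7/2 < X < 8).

P(7/2 < X < 8) = ∫_{7/2}^{8} f(x) dx
where f(x) = \frac{e^{- \frac{x}{2}}}{2}
= - \frac{1}{e^{4}} + e^{- \frac{7}{4}}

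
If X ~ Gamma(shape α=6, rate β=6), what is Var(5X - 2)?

For X ~ Gamma(shape α=6, rate β=6):
Var(X) = \frac{1}{6}
Var(5X - 2) = (5)² × Var(X) = 25 × \frac{1}{6} = \frac{25}{6}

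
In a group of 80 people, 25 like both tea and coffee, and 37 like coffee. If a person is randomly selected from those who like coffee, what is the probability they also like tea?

P(A ∩ B) = 25/80 = 5/16
P(B) = 37/80
P(A|B) = P(A ∩ B) / P(B) = (5/16) / (37/80) = 25/37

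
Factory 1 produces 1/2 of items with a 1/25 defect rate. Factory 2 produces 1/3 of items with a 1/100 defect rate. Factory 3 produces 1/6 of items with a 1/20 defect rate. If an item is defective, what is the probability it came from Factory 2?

Using Bayes' theorem:
P(F1) = 1/2, P(D|F1) = 1/25
P(F2) = 1/3, P(D|F2) = 1/100
P(F3) = 1/6, P(D|F3) = 1/20
P(D) = P(D|F1)P(F1) + P(D|F2)P(F2) + P(D|F3)P(F3)
     = \frac{19}{600}
P(F2|D) = P(D|F2)P(F2) / P(D)
= \frac{2}{19}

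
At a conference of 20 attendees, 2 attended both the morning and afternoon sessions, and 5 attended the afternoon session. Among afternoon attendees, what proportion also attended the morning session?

P(A ∩ B) = 2/20 = 1/10
P(B) = 5/20 = 1/4
P(A|B) = P(A ∩ B) / P(B) = (1/10) / (1/4) = 2/5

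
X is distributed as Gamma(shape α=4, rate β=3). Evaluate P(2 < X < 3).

P(2 < X < 3) = ∫_{2}^{3} f(x) dx
where f(x) = \frac{27 x^{3} e^{- 3 x}}{2}
= \frac{-172 + 61 e^{3}}{e^{9}}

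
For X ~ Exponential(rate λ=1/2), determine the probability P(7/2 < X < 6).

P(7/2 < X < 6) = ∫_{7/2}^{6} f(x) dx
where f(x) = \frac{e^{- \frac{x}{2}}}{2}
= - \frac{1}{e^{3}} + e^{- \frac{7}{4}}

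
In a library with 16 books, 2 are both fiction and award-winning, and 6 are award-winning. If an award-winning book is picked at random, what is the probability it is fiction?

P(A ∩ B) = 2/16 = 1/8
P(B) = 6/16 = 3/8
P(A|B) = P(A ∩ B) / P(B) = (1/8) / (3/8) = 1/3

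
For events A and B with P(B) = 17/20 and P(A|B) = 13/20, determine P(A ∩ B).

By definition, P(A|B) = P(A ∩ B) / P(B)
So P(A ∩ B) = P(A|B) × P(B)
= 13/20 × 17/20
= 221/400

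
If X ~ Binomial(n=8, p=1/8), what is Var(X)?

For X ~ Binomial(n=8, p=1/8):
Var(X) = \frac{7}{8}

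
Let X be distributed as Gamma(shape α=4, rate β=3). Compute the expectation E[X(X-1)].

E[X(X-1)] = E[X² - X] = E[X²] - E[X]
E[X] = \frac{4}{3}
E[X²] = Var(X) + (E[X])² = \frac{4}{9} + (\frac{4}{3})² = \frac{20}{9}
E[X(X-1)] = \frac{20}{9} - \frac{4}{3} = \frac{8}{9}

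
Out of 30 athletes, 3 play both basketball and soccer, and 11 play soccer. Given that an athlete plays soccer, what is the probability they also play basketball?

P(A ∩ B) = 3/30 = 1/10
P(B) = 11/30
P(A|B) = P(A ∩ B) / P(B) = (1/10) / (11/30) = 3/11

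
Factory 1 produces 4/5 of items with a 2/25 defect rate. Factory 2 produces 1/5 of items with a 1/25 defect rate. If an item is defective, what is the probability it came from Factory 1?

Using Bayes' theorem:
P(F1) = 4/5, P(D|F1) = 2/25
P(F2) = 1/5, P(D|F2) = 1/25
P(D) = P(D|F1)P(F1) + P(D|F2)P(F2)
     = \frac{9}{125}
P(F1|D) = P(D|F1)P(F1) / P(D)
= \frac{8}{9}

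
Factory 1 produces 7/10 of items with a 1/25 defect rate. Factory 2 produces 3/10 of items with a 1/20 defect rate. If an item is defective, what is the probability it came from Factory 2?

Using Bayes' theorem:
P(F1) = 7/10, P(D|F1) = 1/25
P(F2) = 3/10, P(D|F2) = 1/20
P(D) = P(D|F1)P(F1) + P(D|F2)P(F2)
     = \frac{43}{1000}
P(F2|D) = P(D|F2)P(F2) / P(D)
= \frac{15}{43}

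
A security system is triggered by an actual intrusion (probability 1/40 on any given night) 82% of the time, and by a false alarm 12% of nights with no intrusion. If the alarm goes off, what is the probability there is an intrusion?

Let D = the rare event, + = positive/flagged.
P(D) = 1/40
P(+|D) = 82/100 = 41/50
P(+|D') = 12/100 = 3/25
P(+) = P(+|D)P(D) + P(+|D')P(D')
     = \frac{41}{50} × \frac{1}{40} + \frac{3}{25} × \frac{39}{40}
     = \frac{11}{80}
P(D|+) = P(+|D)P(D)/P(+) = \frac{41}{275}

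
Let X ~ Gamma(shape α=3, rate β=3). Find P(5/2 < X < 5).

P(5/2 < X < 5) = ∫_{5/2}^{5} f(x) dx
where f(x) = \frac{27 x^{2} e^{- 3 x}}{2}
= - \frac{257}{2 e^{15}} + \frac{293}{8 e^{\frac{15}{2}}}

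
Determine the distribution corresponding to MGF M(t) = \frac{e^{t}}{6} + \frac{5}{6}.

The MGF M(t) = \frac{e^{t}}{6} + \frac{5}{6} is the standard form for the Bernoulli distribution.
Comparing with the known MGF formula identifies: Bernoulli(p=1/6)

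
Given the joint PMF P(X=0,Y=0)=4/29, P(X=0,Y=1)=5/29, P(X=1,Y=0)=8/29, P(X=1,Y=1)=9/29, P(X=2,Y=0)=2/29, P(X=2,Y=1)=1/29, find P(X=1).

P(X=1) = P(X=1,Y=0) + P(X=1,Y=1)
= 8/29 + 9/29
= 17/29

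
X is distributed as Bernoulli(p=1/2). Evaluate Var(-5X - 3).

For X ~ Bernoulli(p=1/2):
Var(X) = \frac{1}{4}
Var(-5X - 3) = (-5)² × Var(X) = 25 × \frac{1}{4} = \frac{25}{4}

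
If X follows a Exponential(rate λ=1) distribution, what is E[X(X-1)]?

E[X(X-1)] = E[X² - X] = E[X²] - E[X]
E[X] = 1
E[X²] = Var(X) + (E[X])² = 1 + (1)² = 2
E[X(X-1)] = 2 - 1 = 1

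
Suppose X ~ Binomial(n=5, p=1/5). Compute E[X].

For X ~ Binomial(n=5, p=1/5), the expected value is:
E[X] = 1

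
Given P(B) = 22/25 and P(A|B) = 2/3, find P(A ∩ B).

By definition, P(A|B) = P(A ∩ B) / P(B)
So P(A ∩ B) = P(A|B) × P(B)
= 2/3 × 22/25
= 44/75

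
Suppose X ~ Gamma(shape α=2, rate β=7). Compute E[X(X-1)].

E[X(X-1)] = E[X² - X] = E[X²] - E[X]
E[X] = \frac{2}{7}
E[X²] = Var(X) + (E[X])² = \frac{2}{49} + (\frac{2}{7})² = \frac{6}{49}
E[X(X-1)] = \frac{6}{49} - \frac{2}{7} = - \frac{8}{49}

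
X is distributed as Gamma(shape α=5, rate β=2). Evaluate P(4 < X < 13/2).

P(4 < X < 13/2) = ∫_{4}^{13/2} f(x) dx
where f(x) = \frac{4 x^{4} e^{- 2 x}}{3}
= \frac{-39713 + 7128 e^{5}}{24 e^{13}}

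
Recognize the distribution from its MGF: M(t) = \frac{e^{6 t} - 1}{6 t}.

The MGF M(t) = \frac{e^{6 t} - 1}{6 t} is the standard form for the Uniform distribution.
Comparing with the known MGF formula identifies: Uniform(0, 6)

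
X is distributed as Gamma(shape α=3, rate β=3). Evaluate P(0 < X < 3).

P(0 < X < 3) = ∫_{0}^{3} f(x) dx
where f(x) = \frac{27 x^{2} e^{- 3 x}}{2}
= 1 - \frac{101}{2 e^{9}}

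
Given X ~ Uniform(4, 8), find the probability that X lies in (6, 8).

P(6 < X < 8) = ∫_{6}^{8} f(x) dx
where f(x) = \frac{1}{4}
= \frac{1}{2}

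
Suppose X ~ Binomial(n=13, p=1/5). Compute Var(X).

For X ~ Binomial(n=13, p=1/5):
Var(X) = \frac{52}{25}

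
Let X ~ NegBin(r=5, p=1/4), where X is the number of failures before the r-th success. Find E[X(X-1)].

E[X(X-1)] = E[X² - X] = E[X²] - E[X]
E[X] = 15
E[X²] = Var(X) + (E[X])² = 60 + (15)² = 285
E[X(X-1)] = 285 - 15 = 270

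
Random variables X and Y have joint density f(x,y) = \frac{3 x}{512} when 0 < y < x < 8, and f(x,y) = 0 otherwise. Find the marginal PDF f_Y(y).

f_Y(y) = ∫_y^8 \frac{3 x}{512} dx = \frac{3}{16} - \frac{3 y^{2}}{1024}
for 0 < y < 8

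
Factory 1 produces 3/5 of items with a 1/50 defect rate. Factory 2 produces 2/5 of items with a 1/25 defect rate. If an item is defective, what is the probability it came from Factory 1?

Using Bayes' theorem:
P(F1) = 3/5, P(D|F1) = 1/50
P(F2) = 2/5, P(D|F2) = 1/25
P(D) = P(D|F1)P(F1) + P(D|F2)P(F2)
     = \frac{7}{250}
P(F1|D) = P(D|F1)P(F1) / P(D)
= \frac{3}{7}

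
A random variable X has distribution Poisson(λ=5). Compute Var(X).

For X ~ Poisson(λ=5):
Var(X) = 5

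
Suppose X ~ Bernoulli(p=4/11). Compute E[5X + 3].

For X ~ Bernoulli(p=4/11):
E[X] = \frac{4}{11}
E[5X + 3] = 5 × E[X] + 3 = \frac{53}{11}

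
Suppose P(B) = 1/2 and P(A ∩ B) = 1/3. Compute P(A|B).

P(A|B) = P(A ∩ B) / P(B)
= (1/3) / (1/2)
= 2/3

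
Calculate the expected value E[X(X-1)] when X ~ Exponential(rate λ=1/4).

E[X(X-1)] = E[X² - X] = E[X²] - E[X]
E[X] = 4
E[X²] = Var(X) + (E[X])² = 16 + (4)² = 32
E[X(X-1)] = 32 - 4 = 28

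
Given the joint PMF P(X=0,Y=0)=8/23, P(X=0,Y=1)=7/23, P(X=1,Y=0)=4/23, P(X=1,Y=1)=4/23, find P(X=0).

P(X=0) = P(X=0,Y=0) + P(X=0,Y=1)
= 8/23 + 7/23
= 15/23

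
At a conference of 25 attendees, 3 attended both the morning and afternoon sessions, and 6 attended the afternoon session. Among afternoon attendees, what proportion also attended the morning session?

P(A ∩ B) = 3/25
P(B) = 6/25
P(A|B) = P(A ∩ B) / P(B) = (3/25) / (6/25) = 1/2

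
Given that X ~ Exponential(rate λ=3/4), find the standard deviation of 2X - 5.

For X ~ Exponential(rate λ=3/4):
Var(X) = \frac{16}{9}
SD(X) = √(Var(X)) = √(\frac{16}{9}) = \frac{4}{3}
SD(2X - 5) = |2| × SD(X) = 2 × \frac{4}{3} = \frac{8}{3}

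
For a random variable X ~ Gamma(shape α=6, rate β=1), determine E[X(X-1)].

E[X(X-1)] = E[X² - X] = E[X²] - E[X]
E[X] = 6
E[X²] = Var(X) + (E[X])² = 6 + (6)² = 42
E[X(X-1)] = 42 - 6 = 36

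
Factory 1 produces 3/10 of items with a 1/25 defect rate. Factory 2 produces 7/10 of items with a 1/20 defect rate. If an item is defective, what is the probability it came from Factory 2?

Using Bayes' theorem:
P(F1) = 3/10, P(D|F1) = 1/25
P(F2) = 7/10, P(D|F2) = 1/20
P(D) = P(D|F1)P(F1) + P(D|F2)P(F2)
     = \frac{47}{1000}
P(F2|D) = P(D|F2)P(F2) / P(D)
= \frac{35}{47}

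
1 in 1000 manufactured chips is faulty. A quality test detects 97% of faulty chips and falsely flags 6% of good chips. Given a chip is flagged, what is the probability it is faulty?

Let D = the rare event, + = positive/flagged.
P(D) = 1/1000
P(+|D) = 97/100
P(+|D') = 6/100 = 3/50
P(+) = P(+|D)P(D) + P(+|D')P(D')
     = \frac{97}{100} × \frac{1}{1000} + \frac{3}{50} × \frac{999}{1000}
     = \frac{6091}{100000}
P(D|+) = P(+|D)P(D)/P(+) = \frac{97}{6091}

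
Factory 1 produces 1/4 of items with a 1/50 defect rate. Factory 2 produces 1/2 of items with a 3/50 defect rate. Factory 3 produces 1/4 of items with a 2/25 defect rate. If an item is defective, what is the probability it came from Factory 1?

Using Bayes' theorem:
P(F1) = 1/4, P(D|F1) = 1/50
P(F2) = 1/2, P(D|F2) = 3/50
P(F3) = 1/4, P(D|F3) = 2/25
P(D) = P(D|F1)P(F1) + P(D|F2)P(F2) + P(D|F3)P(F3)
     = \frac{11}{200}
P(F1|D) = P(D|F1)P(F1) / P(D)
= \frac{1}{11}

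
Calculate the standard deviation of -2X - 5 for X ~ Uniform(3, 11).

For X ~ Uniform(3, 11):
Var(X) = \frac{16}{3}
SD(X) = √(Var(X)) = √(\frac{16}{3}) = \frac{4 \sqrt{3}}{3}
SD(-2X - 5) = |-2| × SD(X) = 2 × \frac{4 \sqrt{3}}{3} = \frac{8 \sqrt{3}}{3}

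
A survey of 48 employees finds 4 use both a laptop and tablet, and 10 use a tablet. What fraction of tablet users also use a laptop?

P(A ∩ B) = 4/48 = 1/12
P(B) = 10/48 = 5/24
P(A|B) = P(A ∩ B) / P(B) = (1/12) / (5/24) = 2/5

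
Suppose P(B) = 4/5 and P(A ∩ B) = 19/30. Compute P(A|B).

P(A|B) = P(A ∩ B) / P(B)
= (19/30) / (4/5)
= 19/24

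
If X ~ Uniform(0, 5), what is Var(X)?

For X ~ Uniform(0, 5):
Var(X) = \frac{25}{12}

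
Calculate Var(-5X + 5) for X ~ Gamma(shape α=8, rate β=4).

For X ~ Gamma(shape α=8, rate β=4):
Var(X) = \frac{1}{2}
Var(-5X + 5) = (-5)² × Var(X) = 25 × \frac{1}{2} = \frac{25}{2}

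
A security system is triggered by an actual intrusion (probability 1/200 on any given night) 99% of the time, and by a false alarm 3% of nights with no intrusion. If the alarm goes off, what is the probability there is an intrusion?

Let D = the rare event, + = positive/flagged.
P(D) = 1/200
P(+|D) = 99/100
P(+|D') = 3/100
P(+) = P(+|D)P(D) + P(+|D')P(D')
     = \frac{99}{100} × \frac{1}{200} + \frac{3}{100} × \frac{199}{200}
     = \frac{87}{2500}
P(D|+) = P(+|D)P(D)/P(+) = \frac{33}{232}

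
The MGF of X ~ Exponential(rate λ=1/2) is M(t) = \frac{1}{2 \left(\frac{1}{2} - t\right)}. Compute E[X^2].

To find E[X^2], compute M^(2)(0):
M^(1)(t) = \frac{1}{2 \left(\frac{1}{2} - t\right)^{2}}
M^(2)(t) = \frac{1}{\left(\frac{1}{2} - t\right)^{3}}
M^(2)(0) = 8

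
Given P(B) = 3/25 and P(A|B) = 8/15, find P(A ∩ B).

By definition, P(A|B) = P(A ∩ B) / P(B)
So P(A ∩ B) = P(A|B) × P(B)
= 8/15 × 3/25
= 8/125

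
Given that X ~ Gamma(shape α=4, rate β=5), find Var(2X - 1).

For X ~ Gamma(shape α=4, rate β=5):
Var(X) = \frac{4}{25}
Var(2X - 1) = (2)² × Var(X) = 4 × \frac{4}{25} = \frac{16}{25}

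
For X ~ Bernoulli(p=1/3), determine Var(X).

For X ~ Bernoulli(p=1/3):
Var(X) = \frac{2}{9}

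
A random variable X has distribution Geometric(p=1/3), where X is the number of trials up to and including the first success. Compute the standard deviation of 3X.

For X ~ Geometric(p=1/3), where X is the number of trials up to and including the first success:
Var(X) = 6
SD(X) = √(Var(X)) = √(6) = \sqrt{6}
SD(3X) = |3| × SD(X) = 3 × \sqrt{6} = 3 \sqrt{6}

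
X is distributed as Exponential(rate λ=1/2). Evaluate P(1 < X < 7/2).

P(1 < X < 7/2) = ∫_{1}^{7/2} f(x) dx
where f(x) = \frac{e^{- \frac{x}{2}}}{2}
= - \frac{1}{e^{\frac{7}{4}}} + e^{- \frac{1}{2}}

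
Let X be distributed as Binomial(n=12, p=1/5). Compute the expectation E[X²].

Using the identity E[X²] = Var(X) + (E[X])²:
E[X] = \frac{12}{5}
Var(X) = \frac{48}{25}
E[X²] = \frac{48}{25} + (\frac{12}{5})²
= \frac{192}{25}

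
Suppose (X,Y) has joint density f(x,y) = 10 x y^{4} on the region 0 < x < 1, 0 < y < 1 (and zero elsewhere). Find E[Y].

E[Y] = ∫_0^1 ∫_0^1 y × f(x,y) dx dy
= \frac{5}{6}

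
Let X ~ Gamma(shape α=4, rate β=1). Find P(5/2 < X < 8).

P(5/2 < X < 8) = ∫_{5/2}^{8} f(x) dx
where f(x) = \frac{x^{3} e^{- x}}{6}
= - \frac{379}{3 e^{8}} + \frac{443}{48 e^{\frac{5}{2}}}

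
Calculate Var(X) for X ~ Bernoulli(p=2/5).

For X ~ Bernoulli(p=2/5):
Var(X) = \frac{6}{25}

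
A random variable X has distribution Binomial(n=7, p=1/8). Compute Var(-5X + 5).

For X ~ Binomial(n=7, p=1/8):
Var(X) = \frac{49}{64}
Var(-5X + 5) = (-5)² × Var(X) = 25 × \frac{49}{64} = \frac{1225}{64}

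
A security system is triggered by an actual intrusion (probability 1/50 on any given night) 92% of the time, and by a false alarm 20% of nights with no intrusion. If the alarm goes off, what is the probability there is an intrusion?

Let D = the rare event, + = positive/flagged.
P(D) = 1/50
P(+|D) = 92/100 = 23/25
P(+|D') = 20/100 = 1/5
P(+) = P(+|D)P(D) + P(+|D')P(D')
     = \frac{23}{25} × \frac{1}{50} + \frac{1}{5} × \frac{49}{50}
     = \frac{134}{625}
P(D|+) = P(+|D)P(D)/P(+) = \frac{23}{268}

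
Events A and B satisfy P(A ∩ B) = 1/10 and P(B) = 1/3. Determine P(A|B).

P(A|B) = P(A ∩ B) / P(B)
= (1/10) / (1/3)
= 3/10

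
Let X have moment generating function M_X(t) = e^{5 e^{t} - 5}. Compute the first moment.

To find E[X], compute M^(1)(0):
M^(1)(t) = 5 e^{t} e^{5 e^{t} - 5}
M^(1)(0) = 5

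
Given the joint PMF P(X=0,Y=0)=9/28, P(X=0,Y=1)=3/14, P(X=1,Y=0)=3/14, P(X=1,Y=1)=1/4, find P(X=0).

P(X=0) = P(X=0,Y=0) + P(X=0,Y=1)
= 9/28 + 3/14
= 15/28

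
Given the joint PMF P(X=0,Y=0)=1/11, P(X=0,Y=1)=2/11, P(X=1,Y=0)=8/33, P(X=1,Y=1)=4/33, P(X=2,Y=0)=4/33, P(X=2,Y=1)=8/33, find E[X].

First find marginal of X:
P(X=0) = 3/11
P(X=1) = 4/11
P(X=2) = 4/11
E[X] = 0 × 3/11 + 1 × 4/11 + 2 × 4/11 = 12/11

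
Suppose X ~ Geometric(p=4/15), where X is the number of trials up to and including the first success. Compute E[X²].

Using the identity E[X²] = Var(X) + (E[X])²:
E[X] = \frac{15}{4}
Var(X) = \frac{165}{16}
E[X²] = \frac{165}{16} + (\frac{15}{4})²
= \frac{195}{8}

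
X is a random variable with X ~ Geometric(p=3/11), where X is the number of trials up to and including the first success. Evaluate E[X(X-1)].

E[X(X-1)] = E[X² - X] = E[X²] - E[X]
E[X] = \frac{11}{3}
E[X²] = Var(X) + (E[X])² = \frac{88}{9} + (\frac{11}{3})² = \frac{209}{9}
E[X(X-1)] = \frac{209}{9} - \frac{11}{3} = \frac{176}{9}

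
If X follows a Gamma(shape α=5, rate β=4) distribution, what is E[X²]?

Using the identity E[X²] = Var(X) + (E[X])²:
E[X] = \frac{5}{4}
Var(X) = \frac{5}{16}
E[X²] = \frac{5}{16} + (\frac{5}{4})²
= \frac{15}{8}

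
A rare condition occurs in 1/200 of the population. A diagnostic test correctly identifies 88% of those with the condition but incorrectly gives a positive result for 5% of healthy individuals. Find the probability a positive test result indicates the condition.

Let D = the rare event, + = positive/flagged.
P(D) = 1/200
P(+|D) = 88/100 = 22/25
P(+|D') = 5/100 = 1/20
P(+) = P(+|D)P(D) + P(+|D')P(D')
     = \frac{22}{25} × \frac{1}{200} + \frac{1}{20} × \frac{199}{200}
     = \frac{1083}{20000}
P(D|+) = P(+|D)P(D)/P(+) = \frac{88}{1083}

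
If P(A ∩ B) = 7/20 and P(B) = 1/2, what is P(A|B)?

P(A|B) = P(A ∩ B) / P(B)
= (7/20) / (1/2)
= 7/10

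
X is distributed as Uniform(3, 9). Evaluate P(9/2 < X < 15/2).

P(9/2 < X < 15/2) = ∫_{9/2}^{15/2} f(x) dx
where f(x) = \frac{1}{6}
= \frac{1}{2}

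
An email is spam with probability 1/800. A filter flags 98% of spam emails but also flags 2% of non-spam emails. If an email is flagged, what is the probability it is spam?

Let D = the rare event, + = positive/flagged.
P(D) = 1/800
P(+|D) = 98/100 = 49/50
P(+|D') = 2/100 = 1/50
P(+) = P(+|D)P(D) + P(+|D')P(D')
     = \frac{49}{50} × \frac{1}{800} + \frac{1}{50} × \frac{799}{800}
     = \frac{53}{2500}
P(D|+) = P(+|D)P(D)/P(+) = \frac{49}{848}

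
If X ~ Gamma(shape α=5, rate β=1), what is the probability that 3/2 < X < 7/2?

P(3/2 < X < 7/2) = ∫_{3/2}^{7/2} f(x) dx
where f(x) = \frac{x^{4} e^{- x}}{24}
= \frac{-3075 + 563 e^{2}}{128 e^{\frac{7}{2}}}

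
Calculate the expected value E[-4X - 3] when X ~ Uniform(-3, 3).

For X ~ Uniform(-3, 3):
E[X] = 0
E[-4X - 3] = -4 × E[X] - 3 = -3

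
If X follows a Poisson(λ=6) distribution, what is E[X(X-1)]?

E[X(X-1)] = E[X² - X] = E[X²] - E[X]
E[X] = 6
E[X²] = Var(X) + (E[X])² = 6 + (6)² = 42
E[X(X-1)] = 42 - 6 = 36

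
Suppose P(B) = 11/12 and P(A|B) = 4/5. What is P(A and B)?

By definition, P(A|B) = P(A ∩ B) / P(B)
So P(A ∩ B) = P(A|B) × P(B)
= 4/5 × 11/12
= 11/15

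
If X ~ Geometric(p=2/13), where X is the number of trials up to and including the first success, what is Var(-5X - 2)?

For X ~ Geometric(p=2/13), where X is the number of trials up to and including the first success:
Var(X) = \frac{143}{4}
Var(-5X - 2) = (-5)² × Var(X) = 25 × \frac{143}{4} = \frac{3575}{4}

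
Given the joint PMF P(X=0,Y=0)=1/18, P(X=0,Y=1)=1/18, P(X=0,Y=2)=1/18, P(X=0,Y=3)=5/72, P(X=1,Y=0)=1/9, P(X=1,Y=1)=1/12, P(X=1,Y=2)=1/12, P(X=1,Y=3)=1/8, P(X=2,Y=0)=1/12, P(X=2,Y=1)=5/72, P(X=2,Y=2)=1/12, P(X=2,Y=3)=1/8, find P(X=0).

P(X=0) = P(X=0,Y=0) + P(X=0,Y=1) + P(X=0,Y=2) + P(X=0,Y=3)
= 1/18 + 1/18 + 1/18 + 5/72
= 17/72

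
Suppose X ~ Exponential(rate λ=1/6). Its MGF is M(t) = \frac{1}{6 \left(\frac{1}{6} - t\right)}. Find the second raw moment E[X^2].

To find E[X^2], compute M^(2)(0):
M^(1)(t) = \frac{1}{6 \left(\frac{1}{6} - t\right)^{2}}
M^(2)(t) = \frac{1}{3 \left(\frac{1}{6} - t\right)^{3}}
M^(2)(0) = 72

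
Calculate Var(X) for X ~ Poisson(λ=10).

For X ~ Poisson(λ=10):
Var(X) = 10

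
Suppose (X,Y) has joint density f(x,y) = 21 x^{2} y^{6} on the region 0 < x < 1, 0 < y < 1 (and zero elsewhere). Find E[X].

E[X] = ∫_0^1 ∫_0^1 x × f(x,y) dy dx
= ∫_0^1 ∫_0^1 x × (21 x^{2} y^{6}) dy dx
= \frac{3}{4}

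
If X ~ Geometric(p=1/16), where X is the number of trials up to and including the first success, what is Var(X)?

For X ~ Geometric(p=1/16), where X is the number of trials up to and including the first success:
Var(X) = 240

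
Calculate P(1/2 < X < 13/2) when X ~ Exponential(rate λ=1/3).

P(1/2 < X < 13/2) = ∫_{1/2}^{13/2} f(x) dx
where f(x) = \frac{e^{- \frac{x}{3}}}{3}
= - \frac{1 - e^{2}}{e^{\frac{13}{6}}}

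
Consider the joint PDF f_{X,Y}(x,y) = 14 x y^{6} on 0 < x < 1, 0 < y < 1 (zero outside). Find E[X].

E[X] = ∫_0^1 ∫_0^1 x × f(x,y) dy dx
= ∫_0^1 ∫_0^1 x × (14 x y^{6}) dy dx
= \frac{2}{3}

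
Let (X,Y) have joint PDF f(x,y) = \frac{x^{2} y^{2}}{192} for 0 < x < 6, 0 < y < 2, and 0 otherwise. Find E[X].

f_X(x) = ∫_0^2 \frac{x^{2} y^{2}}{192} dy = \frac{x^{2}}{72}
E[X] = ∫_0^6 x × (\frac{x^{2}}{72}) dx = \frac{9}{2}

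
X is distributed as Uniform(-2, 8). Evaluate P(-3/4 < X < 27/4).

P(-3/4 < X < 27/4) = ∫_{-3/4}^{27/4} f(x) dx
where f(x) = \frac{1}{10}
= \frac{3}{4}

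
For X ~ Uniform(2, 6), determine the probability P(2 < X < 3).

P(2 < X < 3) = ∫_{2}^{3} f(x) dx
where f(x) = \frac{1}{4}
= \frac{1}{4}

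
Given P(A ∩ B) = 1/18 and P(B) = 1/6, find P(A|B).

P(A|B) = P(A ∩ B) / P(B)
= (1/18) / (1/6)
= 1/3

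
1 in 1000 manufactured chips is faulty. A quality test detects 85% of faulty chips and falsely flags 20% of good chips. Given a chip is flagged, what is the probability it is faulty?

Let D = the rare event, + = positive/flagged.
P(D) = 1/1000
P(+|D) = 85/100 = 17/20
P(+|D') = 20/100 = 1/5
P(+) = P(+|D)P(D) + P(+|D')P(D')
     = \frac{17}{20} × \frac{1}{1000} + \frac{1}{5} × \frac{999}{1000}
     = \frac{4013}{20000}
P(D|+) = P(+|D)P(D)/P(+) = \frac{17}{4013}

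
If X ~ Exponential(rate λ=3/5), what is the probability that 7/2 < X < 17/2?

P(7/2 < X < 17/2) = ∫_{7/2}^{17/2} f(x) dx
where f(x) = \frac{3 e^{- \frac{3 x}{5}}}{5}
= - \frac{1 - e^{3}}{e^{\frac{51}{10}}}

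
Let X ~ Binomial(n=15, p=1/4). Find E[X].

For X ~ Binomial(n=15, p=1/4), the expected value is:
E[X] = \frac{15}{4}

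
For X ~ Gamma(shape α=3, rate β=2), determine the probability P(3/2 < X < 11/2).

P(3/2 < X < 11/2) = ∫_{3/2}^{11/2} f(x) dx
where f(x) = 4 x^{2} e^{- 2 x}
= \frac{-145 + 17 e^{8}}{2 e^{11}}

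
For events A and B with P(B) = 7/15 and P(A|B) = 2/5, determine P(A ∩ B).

By definition, P(A|B) = P(A ∩ B) / P(B)
So P(A ∩ B) = P(A|B) × P(B)
= 2/5 × 7/15
= 14/75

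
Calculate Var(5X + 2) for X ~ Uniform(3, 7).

For X ~ Uniform(3, 7):
Var(X) = \frac{4}{3}
Var(5X + 2) = (5)² × Var(X) = 25 × \frac{4}{3} = \frac{100}{3}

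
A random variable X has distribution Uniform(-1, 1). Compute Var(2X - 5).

For X ~ Uniform(-1, 1):
Var(X) = \frac{1}{3}
Var(2X - 5) = (2)² × Var(X) = 4 × \frac{1}{3} = \frac{4}{3}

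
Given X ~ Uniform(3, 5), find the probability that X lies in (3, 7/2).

P(3 < X < 7/2) = ∫_{3}^{7/2} f(x) dx
where f(x) = \frac{1}{2}
= \frac{1}{4}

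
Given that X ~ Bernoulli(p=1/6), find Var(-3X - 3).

For X ~ Bernoulli(p=1/6):
Var(X) = \frac{5}{36}
Var(-3X - 3) = (-3)² × Var(X) = 9 × \frac{5}{36} = \frac{5}{4}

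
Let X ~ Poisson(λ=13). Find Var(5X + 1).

For X ~ Poisson(λ=13):
Var(X) = 13
Var(5X + 1) = (5)² × Var(X) = 25 × 13 = 325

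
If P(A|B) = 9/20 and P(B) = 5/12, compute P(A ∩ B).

By definition, P(A|B) = P(A ∩ B) / P(B)
So P(A ∩ B) = P(A|B) × P(B)
= 9/20 × 5/12
= 3/16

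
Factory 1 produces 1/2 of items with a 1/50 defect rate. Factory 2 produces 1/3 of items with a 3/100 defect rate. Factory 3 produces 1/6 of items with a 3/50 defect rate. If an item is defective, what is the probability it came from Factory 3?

Using Bayes' theorem:
P(F1) = 1/2, P(D|F1) = 1/50
P(F2) = 1/3, P(D|F2) = 3/100
P(F3) = 1/6, P(D|F3) = 3/50
P(D) = P(D|F1)P(F1) + P(D|F2)P(F2) + P(D|F3)P(F3)
     = \frac{3}{100}
P(F3|D) = P(D|F3)P(F3) / P(D)
= \frac{1}{3}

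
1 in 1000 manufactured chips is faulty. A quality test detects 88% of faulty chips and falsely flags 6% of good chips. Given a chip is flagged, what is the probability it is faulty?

Let D = the rare event, + = positive/flagged.
P(D) = 1/1000
P(+|D) = 88/100 = 22/25
P(+|D') = 6/100 = 3/50
P(+) = P(+|D)P(D) + P(+|D')P(D')
     = \frac{22}{25} × \frac{1}{1000} + \frac{3}{50} × \frac{999}{1000}
     = \frac{3041}{50000}
P(D|+) = P(+|D)P(D)/P(+) = \frac{44}{3041}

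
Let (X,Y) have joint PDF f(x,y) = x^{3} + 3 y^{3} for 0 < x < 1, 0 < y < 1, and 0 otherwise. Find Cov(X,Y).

E[XY] = ∫∫ xy × f(x,y) dx dy = \frac{2}{5}
E[X] = \frac{23}{40}
E[Y] = \frac{29}{40}
Cov(X,Y) = E[XY] - E[X]E[Y] = - \frac{27}{1600}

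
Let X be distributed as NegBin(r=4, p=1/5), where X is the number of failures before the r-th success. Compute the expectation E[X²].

Using the identity E[X²] = Var(X) + (E[X])²:
E[X] = 16
Var(X) = 80
E[X²] = 80 + (16)²
= 336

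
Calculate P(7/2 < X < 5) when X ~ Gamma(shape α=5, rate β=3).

P(7/2 < X < 5) = ∫_{7/2}^{5} f(x) dx
where f(x) = \frac{81 x^{4} e^{- 3 x}}{8}
= - \frac{22403}{8 e^{15}} + \frac{98051}{128 e^{\frac{21}{2}}}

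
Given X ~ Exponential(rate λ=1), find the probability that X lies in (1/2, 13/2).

P(1/2 < X < 13/2) = ∫_{1/2}^{13/2} f(x) dx
where f(x) = e^{- x}
= - \frac{1 - e^{6}}{e^{\frac{13}{2}}}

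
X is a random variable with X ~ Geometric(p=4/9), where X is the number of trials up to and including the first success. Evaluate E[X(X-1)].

E[X(X-1)] = E[X² - X] = E[X²] - E[X]
E[X] = \frac{9}{4}
E[X²] = Var(X) + (E[X])² = \frac{45}{16} + (\frac{9}{4})² = \frac{63}{8}
E[X(X-1)] = \frac{63}{8} - \frac{9}{4} = \frac{45}{8}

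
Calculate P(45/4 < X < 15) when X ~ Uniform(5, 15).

P(45/4 < X < 15) = ∫_{45/4}^{15} f(x) dx
where f(x) = \frac{1}{10}
= \frac{3}{8}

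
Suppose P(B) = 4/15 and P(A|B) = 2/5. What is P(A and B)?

By definition, P(A|B) = P(A ∩ B) / P(B)
So P(A ∩ B) = P(A|B) × P(B)
= 2/5 × 4/15
= 8/75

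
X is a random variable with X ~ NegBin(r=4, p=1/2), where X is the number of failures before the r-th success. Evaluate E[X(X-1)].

E[X(X-1)] = E[X² - X] = E[X²] - E[X]
E[X] = 4
E[X²] = Var(X) + (E[X])² = 8 + (4)² = 24
E[X(X-1)] = 24 - 4 = 20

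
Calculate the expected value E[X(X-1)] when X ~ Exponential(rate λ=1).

E[X(X-1)] = E[X² - X] = E[X²] - E[X]
E[X] = 1
E[X²] = Var(X) + (E[X])² = 1 + (1)² = 2
E[X(X-1)] = 2 - 1 = 1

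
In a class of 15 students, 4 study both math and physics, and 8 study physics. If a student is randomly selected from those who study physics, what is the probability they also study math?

P(A ∩ B) = 4/15
P(B) = 8/15
P(A|B) = P(A ∩ B) / P(B) = (4/15) / (8/15) = 1/2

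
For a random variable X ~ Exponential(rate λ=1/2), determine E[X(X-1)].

E[X(X-1)] = E[X² - X] = E[X²] - E[X]
E[X] = 2
E[X²] = Var(X) + (E[X])² = 4 + (2)² = 8
E[X(X-1)] = 8 - 2 = 6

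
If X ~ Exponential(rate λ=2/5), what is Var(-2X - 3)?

For X ~ Exponential(rate λ=2/5):
Var(X) = \frac{25}{4}
Var(-2X - 3) = (-2)² × Var(X) = 4 × \frac{25}{4} = 25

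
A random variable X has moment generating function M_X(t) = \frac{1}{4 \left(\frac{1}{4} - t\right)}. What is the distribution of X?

The MGF M(t) = \frac{1}{4 \left(\frac{1}{4} - t\right)} is the standard form for the Exponential distribution.
Comparing with the known MGF formula identifies: Exponential(rate λ=1/4)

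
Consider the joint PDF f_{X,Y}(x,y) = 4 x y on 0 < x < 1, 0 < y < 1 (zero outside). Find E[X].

E[X] = ∫_0^1 ∫_0^1 x × f(x,y) dy dx
= ∫_0^1 ∫_0^1 x × (4 x y) dy dx
= \frac{2}{3}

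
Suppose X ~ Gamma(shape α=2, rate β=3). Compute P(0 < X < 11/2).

P(0 < X < 11/2) = ∫_{0}^{11/2} f(x) dx
where f(x) = 9 x e^{- 3 x}
= 1 - \frac{35}{2 e^{\frac{33}{2}}}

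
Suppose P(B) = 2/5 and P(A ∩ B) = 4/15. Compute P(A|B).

P(A|B) = P(A ∩ B) / P(B)
= (4/15) / (2/5)
= 2/3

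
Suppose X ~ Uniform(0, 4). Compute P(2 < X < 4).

P(2 < X < 4) = ∫_{2}^{4} f(x) dx
where f(x) = \frac{1}{4}
= \frac{1}{2}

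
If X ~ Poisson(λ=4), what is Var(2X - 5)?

For X ~ Poisson(λ=4):
Var(X) = 4
Var(2X - 5) = (2)² × Var(X) = 4 × 4 = 16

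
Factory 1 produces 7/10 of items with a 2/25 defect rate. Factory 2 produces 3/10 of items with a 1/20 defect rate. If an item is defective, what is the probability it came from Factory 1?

Using Bayes' theorem:
P(F1) = 7/10, P(D|F1) = 2/25
P(F2) = 3/10, P(D|F2) = 1/20
P(D) = P(D|F1)P(F1) + P(D|F2)P(F2)
     = \frac{71}{1000}
P(F1|D) = P(D|F1)P(F1) / P(D)
= \frac{56}{71}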